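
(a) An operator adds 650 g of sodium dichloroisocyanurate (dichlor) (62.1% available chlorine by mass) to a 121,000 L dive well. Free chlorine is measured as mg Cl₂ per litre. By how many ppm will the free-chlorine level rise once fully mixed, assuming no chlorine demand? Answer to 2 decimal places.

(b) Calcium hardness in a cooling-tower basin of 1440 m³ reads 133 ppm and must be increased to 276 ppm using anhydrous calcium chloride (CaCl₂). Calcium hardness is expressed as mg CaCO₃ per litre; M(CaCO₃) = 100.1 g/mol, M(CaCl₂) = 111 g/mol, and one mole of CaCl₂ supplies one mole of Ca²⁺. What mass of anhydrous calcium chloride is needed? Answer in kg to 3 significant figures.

(a) 3.34 ppm; (b) 228 kg

(a) Available chlorine delivered: 650 g × 0.621 = 403.6 g as Cl₂.
(a) Concentration rise: 403.6 g / 121,000 L = 3.336 mg/L = 3.34 ppm.

(b) Volume: 1440 m³ = 1,440,000 L.
(b) Hardness to add: (276 − 133) = 143 mg/L as CaCO₃ × 1,440,000 L = 205,900 g as CaCO₃.
(b) Moles of Ca²⁺ (1 mol Ca²⁺ ≡ 1 mol CaCO₃): 205,900 / 100.1 g/mol = 2057 mol.
(b) Mass of CaCl₂: 2057 × 111 = 228,300 g.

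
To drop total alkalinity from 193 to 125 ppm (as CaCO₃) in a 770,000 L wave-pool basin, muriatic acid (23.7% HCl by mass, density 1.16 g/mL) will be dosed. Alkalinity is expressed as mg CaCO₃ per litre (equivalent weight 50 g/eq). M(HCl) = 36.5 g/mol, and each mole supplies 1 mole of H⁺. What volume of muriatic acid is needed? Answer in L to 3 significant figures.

139 L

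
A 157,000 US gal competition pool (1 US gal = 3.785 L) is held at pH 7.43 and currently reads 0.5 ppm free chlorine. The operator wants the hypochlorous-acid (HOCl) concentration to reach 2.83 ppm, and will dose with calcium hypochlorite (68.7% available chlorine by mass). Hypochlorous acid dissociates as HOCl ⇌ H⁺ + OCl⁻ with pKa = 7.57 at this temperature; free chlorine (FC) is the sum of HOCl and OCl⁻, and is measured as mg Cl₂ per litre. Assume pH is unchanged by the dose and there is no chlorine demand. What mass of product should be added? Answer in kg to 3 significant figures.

3.79 kg

Volume: 157,000 US gal × 3.785 L/gal = 594,245 L.
[OCl⁻]/[HOCl] = 10^(pH − pKa) = 10^(7.43 − 7.57) = 0.7244; fraction as HOCl = 1/(1 + 0.7244) = 0.5799.
Free chlorine required for 2.83 ppm HOCl: 2.83 / 0.5799 = 4.88 ppm.
FC to add: 4.88 − 0.5 = 4.38 mg/L as Cl₂.
Cl₂ equivalent: 4.38 mg/L × 594,245 L = 2603 g.
Product at 68.7% available Cl: 2603 / 0.687 = 3789 g.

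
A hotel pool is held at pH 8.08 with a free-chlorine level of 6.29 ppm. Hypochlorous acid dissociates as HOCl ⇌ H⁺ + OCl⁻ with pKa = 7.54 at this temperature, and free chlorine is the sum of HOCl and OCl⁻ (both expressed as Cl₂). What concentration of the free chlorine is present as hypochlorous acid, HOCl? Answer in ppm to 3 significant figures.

1.41 ppm

[OCl⁻]/[HOCl] = 10^(pH − pKa) = 10^(8.08 − 7.54) = 10^0.54 = 3.467.
Fraction as HOCl = 1 / (1 + 3.467) = 0.2238.
HOCl = 0.2238 × 6.29 ppm = 1.408 ppm.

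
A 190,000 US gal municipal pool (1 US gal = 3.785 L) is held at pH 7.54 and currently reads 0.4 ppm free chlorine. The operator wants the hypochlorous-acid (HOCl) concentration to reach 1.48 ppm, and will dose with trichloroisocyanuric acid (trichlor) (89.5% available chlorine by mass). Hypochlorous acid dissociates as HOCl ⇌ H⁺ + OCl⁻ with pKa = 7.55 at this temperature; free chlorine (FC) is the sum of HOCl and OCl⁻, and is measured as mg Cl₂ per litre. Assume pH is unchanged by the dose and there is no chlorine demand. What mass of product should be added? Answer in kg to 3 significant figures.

2.03 kg

Volume: 190,000 US gal × 3.785 L/gal = 719,150 L.
[OCl⁻]/[HOCl] = 10^(pH − pKa) = 10^(7.54 − 7.55) = 0.9772; fraction as HOCl = 1/(1 + 0.9772) = 0.5058.
Free chlorine required for 1.48 ppm HOCl: 1.48 / 0.5058 = 2.926 ppm.
FC to add: 2.926 − 0.4 = 2.526 mg/L as Cl₂.
Cl₂ equivalent: 2.526 mg/L × 719,150 L = 1817 g.
Product at 89.5% available Cl: 1817 / 0.895 = 2030 g.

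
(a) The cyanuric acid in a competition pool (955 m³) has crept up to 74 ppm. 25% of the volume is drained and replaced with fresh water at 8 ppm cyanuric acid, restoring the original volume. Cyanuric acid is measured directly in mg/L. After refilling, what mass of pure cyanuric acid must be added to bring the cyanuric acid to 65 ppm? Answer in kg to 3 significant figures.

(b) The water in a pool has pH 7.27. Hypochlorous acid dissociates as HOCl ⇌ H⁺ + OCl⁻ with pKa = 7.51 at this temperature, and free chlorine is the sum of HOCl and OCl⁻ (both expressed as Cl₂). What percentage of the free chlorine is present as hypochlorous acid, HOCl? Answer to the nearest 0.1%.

(a) Volume: 955 m³ = 955,000 L.
(a) After draining 25% and refilling: 74 × 0.75 + 8 × 0.25 = 57.5 ppm.
(a) Deficit to target: 65 − 57.5 = 7.5 mg/L.
(a) Mass: 7.5 mg/L × 955,000 L = 7162 g cyanuric acid.

(b) [OCl⁻]/[HOCl] = 10^(pH − pKa) = 10^(7.27 − 7.51) = 10^-0.24 = 0.5754.
(b) Fraction as HOCl = 1 / (1 + 0.5754) = 0.6347.

(a) 7.16 kg; (b) 63.5%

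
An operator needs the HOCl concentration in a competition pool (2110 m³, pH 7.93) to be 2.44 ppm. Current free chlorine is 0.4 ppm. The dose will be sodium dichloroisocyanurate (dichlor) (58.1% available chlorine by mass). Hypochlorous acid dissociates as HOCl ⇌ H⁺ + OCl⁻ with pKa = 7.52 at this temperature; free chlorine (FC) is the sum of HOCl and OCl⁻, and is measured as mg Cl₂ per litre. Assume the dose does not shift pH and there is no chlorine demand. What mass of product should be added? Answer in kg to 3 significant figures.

30.2 kg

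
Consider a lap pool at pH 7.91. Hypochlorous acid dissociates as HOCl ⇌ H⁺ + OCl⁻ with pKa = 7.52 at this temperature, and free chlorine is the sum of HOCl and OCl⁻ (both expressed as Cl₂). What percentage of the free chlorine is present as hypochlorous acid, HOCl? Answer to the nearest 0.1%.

28.9%

[OCl⁻]/[HOCl] = 10^(pH − pKa) = 10^(7.91 − 7.52) = 10^0.39 = 2.455.
Fraction as HOCl = 1 / (1 + 2.455) = 0.2895.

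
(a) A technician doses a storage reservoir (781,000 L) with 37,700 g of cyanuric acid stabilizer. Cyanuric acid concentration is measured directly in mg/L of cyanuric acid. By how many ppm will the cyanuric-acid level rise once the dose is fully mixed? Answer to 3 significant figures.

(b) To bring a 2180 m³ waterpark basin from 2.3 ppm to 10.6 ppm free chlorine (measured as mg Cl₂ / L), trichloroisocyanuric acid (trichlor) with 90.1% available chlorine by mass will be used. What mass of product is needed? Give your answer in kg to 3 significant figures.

(a) Rise: 37,700 g / 781,000 L × 1000 = 48.27 mg/L.

(b) Volume: 2180 m³ = 2,180,000 L.
(b) Chlorine deficit: 10.6 − 2.3 = 8.3 ppm = 8.3 mg/L as Cl₂.
(b) Cl₂ equivalent needed: 8.3 mg/L × 2,180,000 L = 18,090,000 mg = 18,090 g.
(b) Product at 90.1% available chlorine: 18,090 / 0.901 = 20,080 g.

(a) 48.3 ppm; (b) 20.1 kg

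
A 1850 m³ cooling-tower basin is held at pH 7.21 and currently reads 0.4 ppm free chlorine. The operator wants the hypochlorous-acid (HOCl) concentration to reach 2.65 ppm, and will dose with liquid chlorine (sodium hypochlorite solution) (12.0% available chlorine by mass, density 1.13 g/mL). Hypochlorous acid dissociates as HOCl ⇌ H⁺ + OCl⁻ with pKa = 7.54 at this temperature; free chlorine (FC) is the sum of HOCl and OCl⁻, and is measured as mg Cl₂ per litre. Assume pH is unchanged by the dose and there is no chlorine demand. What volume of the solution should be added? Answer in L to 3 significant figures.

Volume: 1850 m³ = 1,850,000 L.
[OCl⁻]/[HOCl] = 10^(pH − pKa) = 10^(7.21 − 7.54) = 0.4677; fraction as HOCl = 1/(1 + 0.4677) = 0.6813.
Free chlorine required for 2.65 ppm HOCl: 2.65 / 0.6813 = 3.889 ppm.
FC to add: 3.889 − 0.4 = 3.489 mg/L as Cl₂.
Cl₂ equivalent: 3.489 mg/L × 1,850,000 L = 6456 g.
Product at 12.0% available Cl: 6456 / 0.12 = 53,800 g.
Volume: 53,800 g ÷ 1.13 g/mL = 47,610 mL.

47.6 L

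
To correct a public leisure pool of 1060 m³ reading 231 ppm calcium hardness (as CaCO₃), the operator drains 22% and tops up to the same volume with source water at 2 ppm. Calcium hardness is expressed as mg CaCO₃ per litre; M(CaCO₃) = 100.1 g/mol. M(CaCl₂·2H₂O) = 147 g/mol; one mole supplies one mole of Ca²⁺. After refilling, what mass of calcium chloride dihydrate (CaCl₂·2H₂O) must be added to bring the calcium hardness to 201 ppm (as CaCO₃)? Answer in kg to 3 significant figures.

31.7 kg

Volume: 1060 m³ = 1,060,000 L.
After draining 22% and refilling: 231 × 0.78 + 2 × 0.22 = 180.62 ppm.
Deficit to target: 201 − 180.62 = 20.38 mg/L.
As CaCO₃: 20.38 mg/L × 1,060,000 L = 21,600 g; ÷ 100.1 = 215.8 mol Ca²⁺.
Mass: 215.8 × 147 = 31,720 g.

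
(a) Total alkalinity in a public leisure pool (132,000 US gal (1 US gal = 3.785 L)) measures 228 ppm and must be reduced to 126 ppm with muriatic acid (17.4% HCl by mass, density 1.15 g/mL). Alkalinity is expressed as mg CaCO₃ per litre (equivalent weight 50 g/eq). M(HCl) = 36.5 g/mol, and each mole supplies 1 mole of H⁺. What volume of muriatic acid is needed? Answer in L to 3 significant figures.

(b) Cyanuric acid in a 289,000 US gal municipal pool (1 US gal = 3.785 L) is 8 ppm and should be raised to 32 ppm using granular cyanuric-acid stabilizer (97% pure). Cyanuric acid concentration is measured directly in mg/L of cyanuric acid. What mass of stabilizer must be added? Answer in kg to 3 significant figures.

(a) Volume: 132,000 US gal × 3.785 L/gal = 499,620 L.
(a) Alkalinity to neutralize: (228 − 126) = 102 mg/L as CaCO₃ × 499,620 L = 50,960 g as CaCO₃.
(a) Equivalents of H⁺ required: 50,960 ÷ 50 g/eq = 1019 eq = 1019 mol HCl.
(a) Mass of HCl: 1019 × 36.5 = 37,200 g.
(a) Mass of 17.4% solution: 37,200 / 0.174 = 213,800 g.
(a) Volume: 213,800 g ÷ 1.15 g/mL = 185,900 mL.

(b) Volume: 289,000 US gal × 3.785 L/gal = 1,093,865 L.
(b) CYA to add: (32 − 8) = 24 mg/L × 1,093,865 L = 26,250 g cyanuric acid.
(b) At 97% purity: 26,250 / 0.97 = 27,060 g product.

(a) 186 L; (b) 27.1 kg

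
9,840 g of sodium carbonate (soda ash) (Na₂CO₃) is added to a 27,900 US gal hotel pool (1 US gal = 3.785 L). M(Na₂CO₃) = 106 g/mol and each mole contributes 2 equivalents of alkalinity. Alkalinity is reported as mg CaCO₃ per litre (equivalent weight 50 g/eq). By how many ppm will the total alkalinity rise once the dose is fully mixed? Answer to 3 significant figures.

Volume: 27,900 US gal × 3.785 L/gal = 105,602 L.
Moles of Na₂CO₃: 9,840 g ÷ 106 g/mol = 92.83 mol → 185.7 eq of alkalinity.
As CaCO₃: 185.7 eq × 50 g/eq = 9283 g.
Rise: 9283 g / 105,602 L × 1000 = 87.91 mg/L.

87.9 ppm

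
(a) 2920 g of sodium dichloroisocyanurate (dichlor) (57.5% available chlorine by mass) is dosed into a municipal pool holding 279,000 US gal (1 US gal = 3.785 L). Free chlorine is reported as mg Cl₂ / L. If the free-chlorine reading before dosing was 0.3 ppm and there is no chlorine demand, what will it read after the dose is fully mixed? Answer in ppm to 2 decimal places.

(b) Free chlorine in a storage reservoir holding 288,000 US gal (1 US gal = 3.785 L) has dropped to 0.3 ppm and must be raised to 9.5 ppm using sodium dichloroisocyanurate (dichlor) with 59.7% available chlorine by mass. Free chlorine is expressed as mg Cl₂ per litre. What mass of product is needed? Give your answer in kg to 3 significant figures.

(a) Volume: 279,000 US gal × 3.785 L/gal = 1,056,015 L.
(a) Available chlorine delivered: 2920 g × 0.575 = 1679 g as Cl₂.
(a) Concentration rise: 1679 g / 1,056,015 L = 1.59 mg/L = 1.59 ppm.
(a) Final FC: 0.3 + 1.59 = 1.89 ppm.

(b) Volume: 288,000 US gal × 3.785 L/gal = 1,090,080 L.
(b) Chlorine deficit: 9.5 − 0.3 = 9.2 ppm = 9.2 mg/L as Cl₂.
(b) Cl₂ equivalent needed: 9.2 mg/L × 1,090,080 L = 10,030,000 mg = 10,030 g.
(b) Product at 59.7% available chlorine: 10,030 / 0.597 = 16,800 g.

(a) 1.89 ppm; (b) 16.8 kg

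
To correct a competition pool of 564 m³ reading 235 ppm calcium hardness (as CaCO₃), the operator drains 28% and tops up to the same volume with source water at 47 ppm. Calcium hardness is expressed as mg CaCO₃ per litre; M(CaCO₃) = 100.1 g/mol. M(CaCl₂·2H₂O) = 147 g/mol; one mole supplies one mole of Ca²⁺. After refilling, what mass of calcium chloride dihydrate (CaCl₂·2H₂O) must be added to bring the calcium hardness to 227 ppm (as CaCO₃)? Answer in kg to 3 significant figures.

37.0 kg

Volume: 564 m³ = 564,000 L.
After draining 28% and refilling: 235 × 0.72 + 47 × 0.28 = 182.36 ppm.
Deficit to target: 227 − 182.36 = 44.64 mg/L.
As CaCO₃: 44.64 mg/L × 564,000 L = 25,180 g; ÷ 100.1 = 251.5 mol Ca²⁺.
Mass: 251.5 × 147 = 36,970 g.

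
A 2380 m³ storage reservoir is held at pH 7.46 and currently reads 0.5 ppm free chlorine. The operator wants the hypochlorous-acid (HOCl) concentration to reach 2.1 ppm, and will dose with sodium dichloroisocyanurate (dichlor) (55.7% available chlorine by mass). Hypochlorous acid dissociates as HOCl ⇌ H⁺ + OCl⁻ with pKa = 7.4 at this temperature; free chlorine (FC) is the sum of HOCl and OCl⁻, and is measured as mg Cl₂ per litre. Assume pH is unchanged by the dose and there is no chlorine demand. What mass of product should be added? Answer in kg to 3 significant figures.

17.1 kg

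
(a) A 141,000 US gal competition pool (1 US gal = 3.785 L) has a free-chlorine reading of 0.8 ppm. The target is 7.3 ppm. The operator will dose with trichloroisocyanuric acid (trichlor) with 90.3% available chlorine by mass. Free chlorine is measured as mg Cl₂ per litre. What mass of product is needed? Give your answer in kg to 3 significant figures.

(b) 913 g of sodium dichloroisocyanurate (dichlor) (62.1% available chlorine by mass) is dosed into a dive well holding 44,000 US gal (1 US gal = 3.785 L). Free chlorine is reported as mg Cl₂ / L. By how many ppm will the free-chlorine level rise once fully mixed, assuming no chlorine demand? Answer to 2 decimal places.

(a) 3.84 kg; (b) 3.40 ppm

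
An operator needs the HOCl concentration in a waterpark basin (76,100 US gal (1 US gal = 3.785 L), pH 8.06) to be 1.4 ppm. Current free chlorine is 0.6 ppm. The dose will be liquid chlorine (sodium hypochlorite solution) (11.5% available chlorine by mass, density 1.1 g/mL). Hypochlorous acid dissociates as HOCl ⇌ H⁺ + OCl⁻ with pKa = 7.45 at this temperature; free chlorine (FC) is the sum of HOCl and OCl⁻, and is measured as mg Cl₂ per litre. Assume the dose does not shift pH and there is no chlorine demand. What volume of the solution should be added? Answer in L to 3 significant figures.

14.8 L

Volume: 76,100 US gal × 3.785 L/gal = 288,038 L.
[OCl⁻]/[HOCl] = 10^(pH − pKa) = 10^(8.06 − 7.45) = 4.074; fraction as HOCl = 1/(1 + 4.074) = 0.1971.
Free chlorine required for 1.4 ppm HOCl: 1.4 / 0.1971 = 7.103 ppm.
FC to add: 7.103 − 0.6 = 6.503 mg/L as Cl₂.
Cl₂ equivalent: 6.503 mg/L × 288,038 L = 1873 g.
Product at 11.5% available Cl: 1873 / 0.115 = 16,290 g.
Volume: 16,290 g ÷ 1.1 g/mL = 14,810 mL.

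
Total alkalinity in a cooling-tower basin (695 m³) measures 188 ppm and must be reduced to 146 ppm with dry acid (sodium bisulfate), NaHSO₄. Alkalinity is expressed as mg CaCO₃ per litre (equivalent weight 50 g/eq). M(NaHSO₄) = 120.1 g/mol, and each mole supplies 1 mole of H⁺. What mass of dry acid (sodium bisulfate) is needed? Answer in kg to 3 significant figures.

70.1 kg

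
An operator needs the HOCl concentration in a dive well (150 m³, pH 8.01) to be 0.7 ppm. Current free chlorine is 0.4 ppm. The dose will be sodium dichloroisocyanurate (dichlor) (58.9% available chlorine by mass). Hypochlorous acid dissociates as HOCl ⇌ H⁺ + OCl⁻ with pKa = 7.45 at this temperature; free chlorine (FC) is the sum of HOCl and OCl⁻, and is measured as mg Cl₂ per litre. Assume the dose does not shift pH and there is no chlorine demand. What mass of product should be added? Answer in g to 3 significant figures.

724 g

Volume: 150 m³ = 150,000 L.
[OCl⁻]/[HOCl] = 10^(pH − pKa) = 10^(8.01 − 7.45) = 3.631; fraction as HOCl = 1/(1 + 3.631) = 0.2159.
Free chlorine required for 0.7 ppm HOCl: 0.7 / 0.2159 = 3.242 ppm.
FC to add: 3.242 − 0.4 = 2.842 mg/L as Cl₂.
Cl₂ equivalent: 2.842 mg/L × 150,000 L = 426.2 g.
Product at 58.9% available Cl: 426.2 / 0.589 = 723.7 g.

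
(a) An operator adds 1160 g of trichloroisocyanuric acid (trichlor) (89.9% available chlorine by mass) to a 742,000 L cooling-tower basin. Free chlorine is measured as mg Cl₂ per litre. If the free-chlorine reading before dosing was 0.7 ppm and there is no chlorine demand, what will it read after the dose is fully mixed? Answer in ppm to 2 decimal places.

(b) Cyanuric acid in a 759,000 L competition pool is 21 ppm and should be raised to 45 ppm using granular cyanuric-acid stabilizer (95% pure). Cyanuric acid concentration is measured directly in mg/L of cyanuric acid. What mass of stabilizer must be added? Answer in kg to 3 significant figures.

(a) 2.11 ppm; (b) 19.2 kg

(a) Available chlorine delivered: 1160 g × 0.899 = 1043 g as Cl₂.
(a) Concentration rise: 1043 g / 742,000 L = 1.405 mg/L = 1.41 ppm.
(a) Final FC: 0.7 + 1.41 = 2.11 ppm.

(b) CYA to add: (45 − 21) = 24 mg/L × 759,000 L = 18,220 g cyanuric acid.
(b) At 95% purity: 18,220 / 0.95 = 19,170 g product.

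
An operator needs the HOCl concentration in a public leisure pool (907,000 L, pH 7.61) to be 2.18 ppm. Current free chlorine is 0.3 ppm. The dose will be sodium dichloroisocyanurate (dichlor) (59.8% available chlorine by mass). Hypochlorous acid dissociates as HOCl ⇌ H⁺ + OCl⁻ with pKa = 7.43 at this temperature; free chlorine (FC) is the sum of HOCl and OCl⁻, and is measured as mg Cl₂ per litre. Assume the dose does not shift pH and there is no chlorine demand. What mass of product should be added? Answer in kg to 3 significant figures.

7.86 kg

[OCl⁻]/[HOCl] = 10^(pH − pKa) = 10^(7.61 − 7.43) = 1.514; fraction as HOCl = 1/(1 + 1.514) = 0.3978.
Free chlorine required for 2.18 ppm HOCl: 2.18 / 0.3978 = 5.48 ppm.
FC to add: 5.48 − 0.3 = 5.18 mg/L as Cl₂.
Cl₂ equivalent: 5.18 mg/L × 907,000 L = 4698 g.
Product at 59.8% available Cl: 4698 / 0.598 = 7856 g.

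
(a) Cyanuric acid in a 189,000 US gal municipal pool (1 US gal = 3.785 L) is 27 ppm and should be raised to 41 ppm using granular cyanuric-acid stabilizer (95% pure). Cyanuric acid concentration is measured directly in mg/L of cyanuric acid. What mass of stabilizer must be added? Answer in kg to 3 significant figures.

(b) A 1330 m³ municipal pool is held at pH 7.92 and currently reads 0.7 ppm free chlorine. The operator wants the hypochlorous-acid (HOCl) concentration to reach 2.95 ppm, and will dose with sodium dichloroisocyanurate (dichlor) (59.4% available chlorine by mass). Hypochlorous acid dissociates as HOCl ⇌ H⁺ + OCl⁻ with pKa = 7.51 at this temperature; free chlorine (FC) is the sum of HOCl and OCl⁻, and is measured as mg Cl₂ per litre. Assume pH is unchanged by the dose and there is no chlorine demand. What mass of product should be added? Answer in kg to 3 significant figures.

(a) 10.5 kg; (b) 22.0 kg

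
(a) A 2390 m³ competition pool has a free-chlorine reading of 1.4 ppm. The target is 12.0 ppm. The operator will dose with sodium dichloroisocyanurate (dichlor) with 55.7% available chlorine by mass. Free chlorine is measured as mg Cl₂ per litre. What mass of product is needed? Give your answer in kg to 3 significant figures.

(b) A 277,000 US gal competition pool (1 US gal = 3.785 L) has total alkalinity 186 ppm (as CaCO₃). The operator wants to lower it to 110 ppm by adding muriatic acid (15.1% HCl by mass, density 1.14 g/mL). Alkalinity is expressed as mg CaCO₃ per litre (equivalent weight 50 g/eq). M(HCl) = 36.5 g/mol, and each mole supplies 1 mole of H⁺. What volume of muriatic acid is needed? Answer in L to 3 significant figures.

(a) Volume: 2390 m³ = 2,390,000 L.
(a) Chlorine deficit: 12.0 − 1.4 = 10.6 ppm = 10.6 mg/L as Cl₂.
(a) Cl₂ equivalent needed: 10.6 mg/L × 2,390,000 L = 25,330,000 mg = 25,330 g.
(a) Product at 55.7% available chlorine: 25,330 / 0.557 = 45,480 g.

(b) Volume: 277,000 US gal × 3.785 L/gal = 1,048,445 L.
(b) Alkalinity to neutralize: (186 − 110) = 76 mg/L as CaCO₃ × 1,048,445 L = 79,680 g as CaCO₃.
(b) Equivalents of H⁺ required: 79,680 ÷ 50 g/eq = 1594 eq = 1594 mol HCl.
(b) Mass of HCl: 1594 × 36.5 = 58,170 g.
(b) Mass of 15.1% solution: 58,170 / 0.151 = 385,200 g.
(b) Volume: 385,200 g ÷ 1.14 g/mL = 337,900 mL.

(a) 45.5 kg; (b) 338 L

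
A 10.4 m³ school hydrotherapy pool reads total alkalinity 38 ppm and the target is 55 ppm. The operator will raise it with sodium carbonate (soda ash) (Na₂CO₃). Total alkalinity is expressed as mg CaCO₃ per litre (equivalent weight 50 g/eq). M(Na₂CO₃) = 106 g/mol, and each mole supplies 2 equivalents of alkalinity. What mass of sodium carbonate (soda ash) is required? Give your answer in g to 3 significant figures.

Volume: 10.4 m³ = 10,400 L.
Alkalinity to add: (55 − 38) = 17 mg/L as CaCO₃ × 10,400 L = 176.8 g as CaCO₃.
Equivalents: 176.8 g ÷ 50 g/eq = 3.536 eq.
Each mole of Na₂CO₃ supplies 2 eq, so 3.536 / 2 = 1.768 mol.
Mass: 1.768 mol × 106 g/mol = 187.4 g.

187 g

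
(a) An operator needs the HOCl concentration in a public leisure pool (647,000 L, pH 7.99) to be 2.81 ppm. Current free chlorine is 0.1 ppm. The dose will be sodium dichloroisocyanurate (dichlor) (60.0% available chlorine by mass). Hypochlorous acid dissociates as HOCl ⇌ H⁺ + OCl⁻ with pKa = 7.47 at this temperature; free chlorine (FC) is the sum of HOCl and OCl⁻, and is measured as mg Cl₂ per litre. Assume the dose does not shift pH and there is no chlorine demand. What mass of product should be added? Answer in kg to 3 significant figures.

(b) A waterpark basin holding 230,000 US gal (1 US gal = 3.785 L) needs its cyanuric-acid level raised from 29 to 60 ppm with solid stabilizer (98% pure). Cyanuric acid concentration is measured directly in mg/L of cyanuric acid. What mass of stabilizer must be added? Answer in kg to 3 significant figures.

(a) 13.0 kg; (b) 27.5 kg

(a) [OCl⁻]/[HOCl] = 10^(pH − pKa) = 10^(7.99 − 7.47) = 3.311; fraction as HOCl = 1/(1 + 3.311) = 0.2319.
(a) Free chlorine required for 2.81 ppm HOCl: 2.81 / 0.2319 = 12.11 ppm.
(a) FC to add: 12.11 − 0.1 = 12.01 mg/L as Cl₂.
(a) Cl₂ equivalent: 12.01 mg/L × 647,000 L = 7774 g.
(a) Product at 60.0% available Cl: 7774 / 0.6 = 12,960 g.

(b) Volume: 230,000 US gal × 3.785 L/gal = 870,550 L.
(b) CYA to add: (60 − 29) = 31 mg/L × 870,550 L = 26,990 g cyanuric acid.
(b) At 98% purity: 26,990 / 0.98 = 27,540 g product.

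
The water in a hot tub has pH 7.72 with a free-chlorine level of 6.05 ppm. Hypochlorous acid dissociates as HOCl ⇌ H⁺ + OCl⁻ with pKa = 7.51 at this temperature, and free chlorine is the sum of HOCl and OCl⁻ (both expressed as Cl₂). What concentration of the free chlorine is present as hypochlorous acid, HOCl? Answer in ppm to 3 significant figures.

[OCl⁻]/[HOCl] = 10^(pH − pKa) = 10^(7.72 − 7.51) = 10^0.21 = 1.622.
Fraction as HOCl = 1 / (1 + 1.622) = 0.3814.
HOCl = 0.3814 × 6.05 ppm = 2.308 ppm.

2.31 ppm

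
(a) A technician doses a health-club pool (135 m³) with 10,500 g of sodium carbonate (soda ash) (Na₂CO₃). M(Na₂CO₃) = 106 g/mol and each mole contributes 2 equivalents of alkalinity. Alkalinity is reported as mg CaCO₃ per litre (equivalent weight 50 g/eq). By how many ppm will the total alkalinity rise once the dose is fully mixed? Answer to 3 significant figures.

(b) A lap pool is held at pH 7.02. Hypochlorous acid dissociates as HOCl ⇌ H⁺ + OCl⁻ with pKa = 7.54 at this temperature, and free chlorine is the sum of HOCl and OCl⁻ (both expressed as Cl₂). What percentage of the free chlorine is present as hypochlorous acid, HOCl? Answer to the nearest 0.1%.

(a) Volume: 135 m³ = 135,000 L.
(a) Moles of Na₂CO₃: 10,500 g ÷ 106 g/mol = 99.06 mol → 198.1 eq of alkalinity.
(a) As CaCO₃: 198.1 eq × 50 g/eq = 9906 g.
(a) Rise: 9906 g / 135,000 L × 1000 = 73.38 mg/L.

(b) [OCl⁻]/[HOCl] = 10^(pH − pKa) = 10^(7.02 − 7.54) = 10^-0.52 = 0.302.
(b) Fraction as HOCl = 1 / (1 + 0.302) = 0.7681.

(a) 73.4 ppm; (b) 76.8%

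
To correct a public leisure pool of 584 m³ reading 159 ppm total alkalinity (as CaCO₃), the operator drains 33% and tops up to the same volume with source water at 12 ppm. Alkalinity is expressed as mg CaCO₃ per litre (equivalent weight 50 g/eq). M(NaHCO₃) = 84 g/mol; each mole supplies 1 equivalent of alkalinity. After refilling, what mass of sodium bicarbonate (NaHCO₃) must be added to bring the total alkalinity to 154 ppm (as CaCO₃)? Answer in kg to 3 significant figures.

42.7 kg

Volume: 584 m³ = 584,000 L.
After draining 33% and refilling: 159 × 0.67 + 12 × 0.33 = 110.49 ppm.
Deficit to target: 154 − 110.49 = 43.51 mg/L.
As CaCO₃: 43.51 mg/L × 584,000 L = 25,410 g; ÷ 50 g/eq ÷ 1 = 508.2 mol NaHCO₃.
Mass: 508.2 × 84 = 42,690 g.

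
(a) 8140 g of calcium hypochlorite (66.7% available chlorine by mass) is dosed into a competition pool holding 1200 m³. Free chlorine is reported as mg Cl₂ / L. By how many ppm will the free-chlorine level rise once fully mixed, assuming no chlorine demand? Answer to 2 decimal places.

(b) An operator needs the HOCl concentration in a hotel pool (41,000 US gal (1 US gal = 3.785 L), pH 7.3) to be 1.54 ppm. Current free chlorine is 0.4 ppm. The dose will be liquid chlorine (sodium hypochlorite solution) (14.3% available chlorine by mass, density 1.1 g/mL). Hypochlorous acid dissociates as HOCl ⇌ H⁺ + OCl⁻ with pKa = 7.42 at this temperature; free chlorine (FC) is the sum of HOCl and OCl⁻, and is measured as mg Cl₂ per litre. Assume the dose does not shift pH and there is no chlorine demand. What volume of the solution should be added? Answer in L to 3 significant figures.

(a) 4.52 ppm; (b) 2.28 L

(a) Volume: 1200 m³ = 1,200,000 L.
(a) Available chlorine delivered: 8140 g × 0.667 = 5429 g as Cl₂.
(a) Concentration rise: 5429 g / 1,200,000 L = 4.524 mg/L = 4.52 ppm.

(b) Volume: 41,000 US gal × 3.785 L/gal = 155,185 L.
(b) [OCl⁻]/[HOCl] = 10^(pH − pKa) = 10^(7.3 − 7.42) = 0.7586; fraction as HOCl = 1/(1 + 0.7586) = 0.5686.
(b) Free chlorine required for 1.54 ppm HOCl: 1.54 / 0.5686 = 2.708 ppm.
(b) FC to add: 2.708 − 0.4 = 2.308 mg/L as Cl₂.
(b) Cl₂ equivalent: 2.308 mg/L × 155,185 L = 358.2 g.
(b) Product at 14.3% available Cl: 358.2 / 0.143 = 2505 g.
(b) Volume: 2505 g ÷ 1.1 g/mL = 2277 mL.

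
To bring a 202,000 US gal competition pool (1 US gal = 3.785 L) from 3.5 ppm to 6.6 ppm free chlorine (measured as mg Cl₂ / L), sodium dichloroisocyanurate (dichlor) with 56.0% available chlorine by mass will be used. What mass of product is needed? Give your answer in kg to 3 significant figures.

Volume: 202,000 US gal × 3.785 L/gal = 764,570 L.
Chlorine deficit: 6.6 − 3.5 = 3.1 ppm = 3.1 mg/L as Cl₂.
Cl₂ equivalent needed: 3.1 mg/L × 764,570 L = 2,370,000 mg = 2370 g.
Product at 56.0% available chlorine: 2370 / 0.56 = 4232 g.

4.23 kg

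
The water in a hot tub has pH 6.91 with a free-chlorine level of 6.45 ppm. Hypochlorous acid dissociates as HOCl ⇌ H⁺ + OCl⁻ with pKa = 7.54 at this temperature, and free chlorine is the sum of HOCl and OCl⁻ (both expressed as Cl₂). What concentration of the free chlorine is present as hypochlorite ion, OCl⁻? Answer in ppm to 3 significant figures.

[OCl⁻]/[HOCl] = 10^(pH − pKa) = 10^(6.91 − 7.54) = 10^-0.63 = 0.2344.
Fraction as HOCl = 1 / (1 + 0.2344) = 0.8101.
OCl⁻ = (1 − 0.8101) × 6.45 ppm = 1.225 ppm.

1.22 ppm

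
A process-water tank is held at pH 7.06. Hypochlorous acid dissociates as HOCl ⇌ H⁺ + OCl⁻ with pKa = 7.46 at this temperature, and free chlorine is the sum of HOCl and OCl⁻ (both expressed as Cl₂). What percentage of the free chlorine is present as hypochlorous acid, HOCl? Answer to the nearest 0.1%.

71.5%

[OCl⁻]/[HOCl] = 10^(pH − pKa) = 10^(7.06 − 7.46) = 10^-0.40 = 0.3981.
Fraction as HOCl = 1 / (1 + 0.3981) = 0.7153.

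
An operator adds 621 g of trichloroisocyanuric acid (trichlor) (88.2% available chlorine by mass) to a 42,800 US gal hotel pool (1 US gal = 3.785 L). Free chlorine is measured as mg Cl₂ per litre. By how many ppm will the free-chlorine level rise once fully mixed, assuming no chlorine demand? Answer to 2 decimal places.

3.38 ppm

Volume: 42,800 US gal × 3.785 L/gal = 161,998 L.
Available chlorine delivered: 621 g × 0.882 = 547.7 g as Cl₂.
Concentration rise: 547.7 g / 161,998 L = 3.381 mg/L = 3.38 ppm.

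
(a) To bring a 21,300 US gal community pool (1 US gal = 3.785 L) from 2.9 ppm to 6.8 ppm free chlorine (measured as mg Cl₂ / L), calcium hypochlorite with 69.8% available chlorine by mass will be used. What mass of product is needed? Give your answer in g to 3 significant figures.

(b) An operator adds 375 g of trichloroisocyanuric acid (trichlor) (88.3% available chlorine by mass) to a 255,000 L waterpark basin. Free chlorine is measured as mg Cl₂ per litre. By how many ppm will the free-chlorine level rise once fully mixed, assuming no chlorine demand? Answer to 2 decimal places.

(a) 450 g; (b) 1.30 ppm

(a) Volume: 21,300 US gal × 3.785 L/gal = 80,620 L.
(a) Chlorine deficit: 6.8 − 2.9 = 3.9 ppm = 3.9 mg/L as Cl₂.
(a) Cl₂ equivalent needed: 3.9 mg/L × 80,620 L = 314,400 mg = 314.4 g.
(a) Product at 69.8% available chlorine: 314.4 / 0.698 = 450.5 g.

(b) Available chlorine delivered: 375 g × 0.883 = 331.1 g as Cl₂.
(b) Concentration rise: 331.1 g / 255,000 L = 1.299 mg/L = 1.30 ppm.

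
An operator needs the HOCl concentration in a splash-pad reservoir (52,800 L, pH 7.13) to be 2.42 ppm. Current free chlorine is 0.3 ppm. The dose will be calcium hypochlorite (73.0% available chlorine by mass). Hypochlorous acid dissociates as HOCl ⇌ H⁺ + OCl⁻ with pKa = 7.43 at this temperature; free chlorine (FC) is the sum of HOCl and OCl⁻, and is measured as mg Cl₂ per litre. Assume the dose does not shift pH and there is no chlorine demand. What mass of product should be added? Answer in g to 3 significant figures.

241 g

[OCl⁻]/[HOCl] = 10^(pH − pKa) = 10^(7.13 − 7.43) = 0.5012; fraction as HOCl = 1/(1 + 0.5012) = 0.6661.
Free chlorine required for 2.42 ppm HOCl: 2.42 / 0.6661 = 3.633 ppm.
FC to add: 3.633 − 0.3 = 3.333 mg/L as Cl₂.
Cl₂ equivalent: 3.333 mg/L × 52,800 L = 176 g.
Product at 73.0% available Cl: 176 / 0.73 = 241.1 g.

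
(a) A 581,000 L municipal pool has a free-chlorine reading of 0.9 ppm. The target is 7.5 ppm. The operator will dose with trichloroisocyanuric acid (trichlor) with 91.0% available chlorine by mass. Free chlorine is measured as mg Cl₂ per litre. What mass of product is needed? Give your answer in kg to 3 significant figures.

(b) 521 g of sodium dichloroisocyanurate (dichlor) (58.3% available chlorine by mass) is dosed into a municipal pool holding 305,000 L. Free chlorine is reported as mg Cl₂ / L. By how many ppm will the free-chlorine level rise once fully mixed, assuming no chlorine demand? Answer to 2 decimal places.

(a) 4.21 kg; (b) 1.00 ppm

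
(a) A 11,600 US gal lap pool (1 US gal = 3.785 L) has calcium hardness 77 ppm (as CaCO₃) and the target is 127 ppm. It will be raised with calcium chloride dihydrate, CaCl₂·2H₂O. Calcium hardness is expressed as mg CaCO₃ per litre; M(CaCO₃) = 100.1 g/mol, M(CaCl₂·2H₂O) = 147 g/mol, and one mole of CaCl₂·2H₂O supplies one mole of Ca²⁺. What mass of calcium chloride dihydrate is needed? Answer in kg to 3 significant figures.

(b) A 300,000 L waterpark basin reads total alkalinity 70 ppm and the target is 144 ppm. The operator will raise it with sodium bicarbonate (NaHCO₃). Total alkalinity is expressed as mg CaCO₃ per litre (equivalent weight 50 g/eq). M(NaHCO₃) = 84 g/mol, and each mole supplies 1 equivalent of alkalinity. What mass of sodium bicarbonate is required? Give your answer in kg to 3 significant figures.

(a) Volume: 11,600 US gal × 3.785 L/gal = 43,906 L.
(a) Hardness to add: (127 − 77) = 50 mg/L as CaCO₃ × 43,906 L = 2195 g as CaCO₃.
(a) Moles of Ca²⁺ (1 mol Ca²⁺ ≡ 1 mol CaCO₃): 2195 / 100.1 g/mol = 21.93 mol.
(a) Mass of CaCl₂·2H₂O: 21.93 × 147 = 3224 g.

(b) Alkalinity to add: (144 − 70) = 74 mg/L as CaCO₃ × 300,000 L = 22,200 g as CaCO₃.
(b) Equivalents: 22,200 g ÷ 50 g/eq = 444 eq.
(b) NaHCO₃ supplies 1 eq per mole → 444 mol.
(b) Mass: 444 mol × 84 g/mol = 37,300 g.

(a) 3.22 kg; (b) 37.3 kg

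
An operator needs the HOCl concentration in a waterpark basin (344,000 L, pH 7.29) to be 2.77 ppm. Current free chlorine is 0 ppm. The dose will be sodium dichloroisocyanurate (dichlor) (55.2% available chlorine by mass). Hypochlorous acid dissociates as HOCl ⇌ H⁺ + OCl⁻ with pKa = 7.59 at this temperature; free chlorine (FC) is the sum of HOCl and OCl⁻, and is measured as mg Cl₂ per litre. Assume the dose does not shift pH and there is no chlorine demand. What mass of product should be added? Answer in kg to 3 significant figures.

[OCl⁻]/[HOCl] = 10^(pH − pKa) = 10^(7.29 − 7.59) = 0.5012; fraction as HOCl = 1/(1 + 0.5012) = 0.6661.
Free chlorine required for 2.77 ppm HOCl: 2.77 / 0.6661 = 4.158 ppm.
FC to add: 4.158 − 0 = 4.158 mg/L as Cl₂.
Cl₂ equivalent: 4.158 mg/L × 344,000 L = 1430 g.
Product at 55.2% available Cl: 1430 / 0.552 = 2591 g.

2.59 kg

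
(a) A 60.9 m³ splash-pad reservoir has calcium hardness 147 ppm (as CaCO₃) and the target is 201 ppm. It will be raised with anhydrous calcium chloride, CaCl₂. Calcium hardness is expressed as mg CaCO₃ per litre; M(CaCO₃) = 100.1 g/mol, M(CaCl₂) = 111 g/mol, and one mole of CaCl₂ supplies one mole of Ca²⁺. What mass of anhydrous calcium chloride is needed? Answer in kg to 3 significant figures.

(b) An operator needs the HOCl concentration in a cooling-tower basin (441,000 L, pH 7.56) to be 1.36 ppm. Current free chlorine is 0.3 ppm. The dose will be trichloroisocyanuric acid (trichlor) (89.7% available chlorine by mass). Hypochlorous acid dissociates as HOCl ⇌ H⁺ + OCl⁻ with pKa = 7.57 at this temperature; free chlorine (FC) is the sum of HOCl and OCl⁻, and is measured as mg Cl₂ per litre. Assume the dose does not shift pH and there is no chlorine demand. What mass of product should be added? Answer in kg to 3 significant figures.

(a) 3.65 kg; (b) 1.17 kg

(a) Volume: 60.9 m³ = 60,900 L.
(a) Hardness to add: (201 − 147) = 54 mg/L as CaCO₃ × 60,900 L = 3289 g as CaCO₃.
(a) Moles of Ca²⁺ (1 mol Ca²⁺ ≡ 1 mol CaCO₃): 3289 / 100.1 g/mol = 32.85 mol.
(a) Mass of CaCl₂: 32.85 × 111 = 3647 g.

(b) [OCl⁻]/[HOCl] = 10^(pH − pKa) = 10^(7.56 − 7.57) = 0.9772; fraction as HOCl = 1/(1 + 0.9772) = 0.5058.
(b) Free chlorine required for 1.36 ppm HOCl: 1.36 / 0.5058 = 2.689 ppm.
(b) FC to add: 2.689 − 0.3 = 2.389 mg/L as Cl₂.
(b) Cl₂ equivalent: 2.389 mg/L × 441,000 L = 1054 g.
(b) Product at 89.7% available Cl: 1054 / 0.897 = 1175 g.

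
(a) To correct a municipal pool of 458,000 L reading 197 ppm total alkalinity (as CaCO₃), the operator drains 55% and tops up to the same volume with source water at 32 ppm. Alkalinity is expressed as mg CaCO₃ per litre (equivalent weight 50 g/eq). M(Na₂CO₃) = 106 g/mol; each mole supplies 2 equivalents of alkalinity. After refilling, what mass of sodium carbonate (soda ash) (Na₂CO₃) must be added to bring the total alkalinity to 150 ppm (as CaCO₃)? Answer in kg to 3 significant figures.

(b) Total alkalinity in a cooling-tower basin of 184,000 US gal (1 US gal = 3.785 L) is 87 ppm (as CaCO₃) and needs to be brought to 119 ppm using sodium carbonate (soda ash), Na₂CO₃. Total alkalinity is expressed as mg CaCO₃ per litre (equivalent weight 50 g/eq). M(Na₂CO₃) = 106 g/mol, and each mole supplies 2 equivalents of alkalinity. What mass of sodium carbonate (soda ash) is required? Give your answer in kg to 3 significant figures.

(a) After draining 55% and refilling: 197 × 0.45 + 32 × 0.55 = 106.25 ppm.
(a) Deficit to target: 150 − 106.25 = 43.75 mg/L.
(a) As CaCO₃: 43.75 mg/L × 458,000 L = 20,040 g; ÷ 50 g/eq ÷ 2 = 200.4 mol Na₂CO₃.
(a) Mass: 200.4 × 106 = 21,240 g.

(b) Volume: 184,000 US gal × 3.785 L/gal = 696,440 L.
(b) Alkalinity to add: (119 − 87) = 32 mg/L as CaCO₃ × 696,440 L = 22,290 g as CaCO₃.
(b) Equivalents: 22,290 g ÷ 50 g/eq = 445.7 eq.
(b) Each mole of Na₂CO₃ supplies 2 eq, so 445.7 / 2 = 222.9 mol.
(b) Mass: 222.9 mol × 106 g/mol = 23,620 g.

(a) 21.2 kg; (b) 23.6 kg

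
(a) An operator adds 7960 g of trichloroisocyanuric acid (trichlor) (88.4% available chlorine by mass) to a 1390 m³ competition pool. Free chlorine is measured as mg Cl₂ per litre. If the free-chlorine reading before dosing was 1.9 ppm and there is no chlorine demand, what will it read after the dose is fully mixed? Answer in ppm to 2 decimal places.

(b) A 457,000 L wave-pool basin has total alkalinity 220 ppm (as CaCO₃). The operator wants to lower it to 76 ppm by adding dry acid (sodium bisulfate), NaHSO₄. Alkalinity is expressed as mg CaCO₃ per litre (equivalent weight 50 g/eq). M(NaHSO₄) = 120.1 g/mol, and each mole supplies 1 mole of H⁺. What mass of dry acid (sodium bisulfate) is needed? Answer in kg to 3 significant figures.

(a) 6.96 ppm; (b) 158 kg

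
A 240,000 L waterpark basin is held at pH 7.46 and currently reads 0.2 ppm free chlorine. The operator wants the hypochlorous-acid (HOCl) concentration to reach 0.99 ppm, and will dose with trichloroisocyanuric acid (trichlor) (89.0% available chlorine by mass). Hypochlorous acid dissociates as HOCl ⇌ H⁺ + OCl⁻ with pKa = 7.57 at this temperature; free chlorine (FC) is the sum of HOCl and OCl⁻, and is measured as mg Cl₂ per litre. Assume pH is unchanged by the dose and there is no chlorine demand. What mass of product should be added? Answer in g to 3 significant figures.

[OCl⁻]/[HOCl] = 10^(pH − pKa) = 10^(7.46 − 7.57) = 0.7762; fraction as HOCl = 1/(1 + 0.7762) = 0.563.
Free chlorine required for 0.99 ppm HOCl: 0.99 / 0.563 = 1.758 ppm.
FC to add: 1.758 − 0.2 = 1.558 mg/L as Cl₂.
Cl₂ equivalent: 1.558 mg/L × 240,000 L = 374 g.
Product at 89.0% available Cl: 374 / 0.89 = 420.3 g.

420 g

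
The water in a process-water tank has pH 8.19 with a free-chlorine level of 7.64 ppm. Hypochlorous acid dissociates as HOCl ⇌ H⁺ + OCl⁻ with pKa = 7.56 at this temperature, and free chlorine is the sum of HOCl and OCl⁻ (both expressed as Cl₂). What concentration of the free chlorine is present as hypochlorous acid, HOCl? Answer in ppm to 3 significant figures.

1.45 ppm

[OCl⁻]/[HOCl] = 10^(pH − pKa) = 10^(8.19 − 7.56) = 10^0.63 = 4.266.
Fraction as HOCl = 1 / (1 + 4.266) = 0.1899.
HOCl = 0.1899 × 7.64 ppm = 1.451 ppm.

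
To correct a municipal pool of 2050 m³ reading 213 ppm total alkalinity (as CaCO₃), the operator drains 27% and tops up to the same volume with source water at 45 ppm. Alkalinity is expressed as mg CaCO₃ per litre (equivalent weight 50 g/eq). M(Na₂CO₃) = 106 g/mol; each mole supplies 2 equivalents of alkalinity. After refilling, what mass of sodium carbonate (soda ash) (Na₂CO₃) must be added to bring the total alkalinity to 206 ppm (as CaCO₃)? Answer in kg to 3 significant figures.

83.4 kg

Volume: 2050 m³ = 2,050,000 L.
After draining 27% and refilling: 213 × 0.73 + 45 × 0.27 = 167.64 ppm.
Deficit to target: 206 − 167.64 = 38.36 mg/L.
As CaCO₃: 38.36 mg/L × 2,050,000 L = 78,640 g; ÷ 50 g/eq ÷ 2 = 786.4 mol Na₂CO₃.
Mass: 786.4 × 106 = 83,360 g.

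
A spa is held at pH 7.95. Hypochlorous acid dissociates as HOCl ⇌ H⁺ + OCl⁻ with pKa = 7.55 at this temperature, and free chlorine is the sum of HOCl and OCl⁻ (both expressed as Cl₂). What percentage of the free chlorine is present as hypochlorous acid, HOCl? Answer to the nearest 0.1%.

28.5%

[OCl⁻]/[HOCl] = 10^(pH − pKa) = 10^(7.95 − 7.55) = 10^0.40 = 2.512.
Fraction as HOCl = 1 / (1 + 2.512) = 0.2847.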